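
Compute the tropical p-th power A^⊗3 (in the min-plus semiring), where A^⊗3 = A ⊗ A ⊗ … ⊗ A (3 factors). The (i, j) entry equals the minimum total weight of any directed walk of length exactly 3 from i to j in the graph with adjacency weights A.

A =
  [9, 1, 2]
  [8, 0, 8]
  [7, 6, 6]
A^⊗3 =
  [9, 1, 9]
  [8, 0, 8]
  [14, 6, 14]

Each entry (A^⊗3)_ij equals the minimum over all length-3 walks i = v_0 → v_1 → … → v_3 = j of Σ_t A[v_t][v_{t+1}]. For example, for (i, j) = (0, 2) we minimise over 9 possible intermediate vertex sequences; the minimum is 9, attained along the walk 0 → 1 → 1 → 2.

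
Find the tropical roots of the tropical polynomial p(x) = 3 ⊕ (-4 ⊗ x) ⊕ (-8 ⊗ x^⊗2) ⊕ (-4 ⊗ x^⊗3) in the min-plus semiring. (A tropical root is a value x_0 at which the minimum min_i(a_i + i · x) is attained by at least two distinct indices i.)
Roots: {-4, 4, 7}

Each tropical root is a break point of the lower envelope of the lines y = a_i + i · x (there are 4 lines, with slopes 0, 1, ..., 3). Only the lines that attain the minimum somewhere contribute to roots; other lines are dominated. Here the surviving (envelope) indices are i = 3, i = 2, i = 1, i = 0.
Intersections between consecutive envelope lines give the roots: for adjacent envelope indices i < j the intersection is x = (a_i − a_j) / (j − i). Reading off the sorted break points: {-4, 4, 7}.
Verification: at each break x_0, at least two indices attain the minimum of min_i(a_i + i · x_0).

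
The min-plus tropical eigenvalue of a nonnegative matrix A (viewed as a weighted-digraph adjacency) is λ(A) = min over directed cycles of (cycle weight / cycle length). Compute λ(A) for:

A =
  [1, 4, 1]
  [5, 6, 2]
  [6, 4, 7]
λ(A) = 1

Enumerate directed cycles and compute their means (weight / length). Sample:
  cycle 0 → 0: weight = 1, length = 1, mean = 1/1 ≈ 1.000
  cycle 1 → 1: weight = 6, length = 1, mean = 6/1 ≈ 6.000
  cycle 2 → 2: weight = 7, length = 1, mean = 7/1 ≈ 7.000
  cycle 0 → 1 → 0: weight = 9, length = 2, mean = 9/2 ≈ 4.500
  cycle 0 → 2 → 0: weight = 7, length = 2, mean = 7/2 ≈ 3.500
  cycle 1 → 0 → 1: weight = 9, length = 2, mean = 9/2 ≈ 4.500
Minimum mean = 1.000, attained e.g. along the cycle 0 → 0 with weight 1 and length 1. So λ(A) = 1/1 = 1.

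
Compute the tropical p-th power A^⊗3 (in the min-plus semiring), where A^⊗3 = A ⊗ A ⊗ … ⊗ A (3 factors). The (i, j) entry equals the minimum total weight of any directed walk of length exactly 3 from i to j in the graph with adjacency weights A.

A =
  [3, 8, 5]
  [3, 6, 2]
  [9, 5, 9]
A^⊗3 =
  [9, 13, 11]
  [9, 13, 9]
  [11, 12, 13]

Each entry (A^⊗3)_ij equals the minimum over all length-3 walks i = v_0 → v_1 → … → v_3 = j of Σ_t A[v_t][v_{t+1}]. For example, for (i, j) = (0, 2) we minimise over 9 possible intermediate vertex sequences; the minimum is 11, attained along the walk 0 → 0 → 0 → 2.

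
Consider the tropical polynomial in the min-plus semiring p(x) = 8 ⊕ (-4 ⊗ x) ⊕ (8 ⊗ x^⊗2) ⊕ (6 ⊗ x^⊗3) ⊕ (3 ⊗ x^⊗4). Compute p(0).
p(0) = -4

A tropical monomial a ⊗ x^⊗i evaluates to a + i · x. Evaluating each term at x = 0:
  Term 0 contributes 8 + 0 · 0 = 8
  Term 1 contributes -4 + 1 · 0 = -4
  Term 2 contributes 8 + 2 · 0 = 8
  Term 3 contributes 6 + 3 · 0 = 6
  Term 4 contributes 3 + 4 · 0 = 3
p(0) = ⊕ of these = min[8, -4, 8, 6, 3] = -4.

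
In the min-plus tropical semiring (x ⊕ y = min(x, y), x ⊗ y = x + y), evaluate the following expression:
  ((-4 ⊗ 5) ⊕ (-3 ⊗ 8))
((-4 ⊗ 5) ⊕ (-3 ⊗ 8)) = 1

Expand innermost to outermost. Recall ⊕ takes the minimum of its arguments and ⊗ takes their sum. Working out the expression ((-4 ⊗ 5) ⊕ (-3 ⊗ 8)) gives 1.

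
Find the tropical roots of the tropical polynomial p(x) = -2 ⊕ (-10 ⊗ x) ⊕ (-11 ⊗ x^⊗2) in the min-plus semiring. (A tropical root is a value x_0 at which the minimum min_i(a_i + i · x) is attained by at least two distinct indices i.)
Roots: {1, 8}

Each tropical root is a break point of the lower envelope of the lines y = a_i + i · x (there are 3 lines, with slopes 0, 1, ..., 2). Only the lines that attain the minimum somewhere contribute to roots; other lines are dominated. Here the surviving (envelope) indices are i = 2, i = 1, i = 0.
Intersections between consecutive envelope lines give the roots: for adjacent envelope indices i < j the intersection is x = (a_i − a_j) / (j − i). Reading off the sorted break points: {1, 8}.
Verification: at each break x_0, at least two indices attain the minimum of min_i(a_i + i · x_0).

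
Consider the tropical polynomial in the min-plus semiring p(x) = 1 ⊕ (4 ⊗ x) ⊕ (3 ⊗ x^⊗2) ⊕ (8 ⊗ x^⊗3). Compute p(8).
p(8) = 1

A tropical monomial a ⊗ x^⊗i evaluates to a + i · x. Evaluating each term at x = 8:
  Term 0 contributes 1 + 0 · 8 = 1
  Term 1 contributes 4 + 1 · 8 = 12
  Term 2 contributes 3 + 2 · 8 = 19
  Term 3 contributes 8 + 3 · 8 = 32
p(8) = ⊕ of these = min[1, 12, 19, 32] = 1.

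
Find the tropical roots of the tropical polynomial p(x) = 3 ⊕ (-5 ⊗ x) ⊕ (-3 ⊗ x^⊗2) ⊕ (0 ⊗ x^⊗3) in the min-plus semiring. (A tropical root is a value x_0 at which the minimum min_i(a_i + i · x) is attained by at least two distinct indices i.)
Roots: {-3, -2, 8}

Each tropical root is a break point of the lower envelope of the lines y = a_i + i · x (there are 4 lines, with slopes 0, 1, ..., 3). Only the lines that attain the minimum somewhere contribute to roots; other lines are dominated. Here the surviving (envelope) indices are i = 3, i = 2, i = 1, i = 0.
Intersections between consecutive envelope lines give the roots: for adjacent envelope indices i < j the intersection is x = (a_i − a_j) / (j − i). Reading off the sorted break points: {-3, -2, 8}.
Verification: at each break x_0, at least two indices attain the minimum of min_i(a_i + i · x_0).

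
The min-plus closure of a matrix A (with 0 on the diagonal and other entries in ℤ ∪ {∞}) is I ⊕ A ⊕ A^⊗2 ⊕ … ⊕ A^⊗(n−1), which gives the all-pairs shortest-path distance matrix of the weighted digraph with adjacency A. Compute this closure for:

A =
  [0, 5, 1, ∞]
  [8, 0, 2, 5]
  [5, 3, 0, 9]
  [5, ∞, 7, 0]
Closure =
  [0, 4, 1, 9]
  [7, 0, 2, 5]
  [5, 3, 0, 8]
  [5, 9, 6, 0]

This is the Floyd-Warshall all-pairs shortest-path computation. For each intermediate vertex k = 0, 1, …, 3, update dist[i][j] ← min(dist[i][j], dist[i][k] + dist[k][j]). The final matrix gives, for each (i, j), the minimum total weight of any directed path from i to j (possibly empty when i = j).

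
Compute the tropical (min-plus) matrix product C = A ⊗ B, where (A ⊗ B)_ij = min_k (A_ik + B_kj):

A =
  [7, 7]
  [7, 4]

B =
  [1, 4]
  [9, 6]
A ⊗ B =
  [8, 11]
  [8, 10]

Apply the min-plus product entry-by-entry:
  C[0][0] = min over k of (A[0][0] + B[0][0] = 7 + 1 = 8, A[0][1] + B[1][0] = 7 + 9 = 16) = 8 (attained at k = 0)
  C[0][1] = min over k of (A[0][0] + B[0][1] = 7 + 4 = 11, A[0][1] + B[1][1] = 7 + 6 = 13) = 11 (attained at k = 0)
  C[1][0] = min over k of (A[1][0] + B[0][0] = 7 + 1 = 8, A[1][1] + B[1][0] = 4 + 9 = 13) = 8 (attained at k = 0)
  C[1][1] = min over k of (A[1][0] + B[0][1] = 7 + 4 = 11, A[1][1] + B[1][1] = 4 + 6 = 10) = 10 (attained at k = 1)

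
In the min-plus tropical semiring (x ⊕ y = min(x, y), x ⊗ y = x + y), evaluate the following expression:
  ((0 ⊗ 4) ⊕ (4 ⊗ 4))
((0 ⊗ 4) ⊕ (4 ⊗ 4)) = 4

Expand innermost to outermost. Recall ⊕ takes the minimum of its arguments and ⊗ takes their sum. Working out the expression ((0 ⊗ 4) ⊕ (4 ⊗ 4)) gives 4.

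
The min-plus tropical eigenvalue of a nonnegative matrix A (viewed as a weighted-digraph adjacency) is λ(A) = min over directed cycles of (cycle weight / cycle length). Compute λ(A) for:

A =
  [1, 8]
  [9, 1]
λ(A) = 1

Enumerate directed cycles and compute their means (weight / length). Sample:
  cycle 0 → 0: weight = 1, length = 1, mean = 1/1 ≈ 1.000
  cycle 1 → 1: weight = 1, length = 1, mean = 1/1 ≈ 1.000
  cycle 0 → 1 → 0: weight = 17, length = 2, mean = 17/2 ≈ 8.500
  cycle 1 → 0 → 1: weight = 17, length = 2, mean = 17/2 ≈ 8.500
Minimum mean = 1.000, attained e.g. along the cycle 0 → 0 with weight 1 and length 1. So λ(A) = 1/1 = 1.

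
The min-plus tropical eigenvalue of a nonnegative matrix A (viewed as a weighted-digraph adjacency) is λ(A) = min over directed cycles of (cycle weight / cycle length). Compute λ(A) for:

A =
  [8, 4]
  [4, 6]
λ(A) = 4

Enumerate directed cycles and compute their means (weight / length). Sample:
  cycle 0 → 0: weight = 8, length = 1, mean = 8/1 ≈ 8.000
  cycle 1 → 1: weight = 6, length = 1, mean = 6/1 ≈ 6.000
  cycle 0 → 1 → 0: weight = 8, length = 2, mean = 8/2 ≈ 4.000
  cycle 1 → 0 → 1: weight = 8, length = 2, mean = 8/2 ≈ 4.000
Minimum mean = 4.000, attained e.g. along the cycle 0 → 1 → 0 with weight 8 and length 2. So λ(A) = 8/2 = 4.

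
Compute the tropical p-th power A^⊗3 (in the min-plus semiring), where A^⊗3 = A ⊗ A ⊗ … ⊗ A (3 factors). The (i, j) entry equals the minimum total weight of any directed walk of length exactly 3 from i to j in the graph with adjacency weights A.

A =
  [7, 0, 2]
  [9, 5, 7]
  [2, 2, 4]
A^⊗3 =
  [8, 4, 6]
  [13, 9, 11]
  [6, 6, 8]

Each entry (A^⊗3)_ij equals the minimum over all length-3 walks i = v_0 → v_1 → … → v_3 = j of Σ_t A[v_t][v_{t+1}]. For example, for (i, j) = (0, 2) we minimise over 9 possible intermediate vertex sequences; the minimum is 6, attained along the walk 0 → 2 → 0 → 2.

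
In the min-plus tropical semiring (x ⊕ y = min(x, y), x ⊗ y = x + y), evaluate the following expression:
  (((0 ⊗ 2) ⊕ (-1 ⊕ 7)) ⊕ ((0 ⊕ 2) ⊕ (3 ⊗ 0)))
(((0 ⊗ 2) ⊕ (-1 ⊕ 7)) ⊕ ((0 ⊕ 2) ⊕ (3 ⊗ 0))) = -1

Expand innermost to outermost. Recall ⊕ takes the minimum of its arguments and ⊗ takes their sum. Working out the expression (((0 ⊗ 2) ⊕ (-1 ⊕ 7)) ⊕ ((0 ⊕ 2) ⊕ (3 ⊗ 0))) gives -1.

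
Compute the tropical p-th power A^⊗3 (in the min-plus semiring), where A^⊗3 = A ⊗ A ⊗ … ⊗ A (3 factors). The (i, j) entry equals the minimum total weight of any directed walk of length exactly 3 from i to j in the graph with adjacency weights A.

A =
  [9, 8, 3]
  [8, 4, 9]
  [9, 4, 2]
A^⊗3 =
  [14, 9, 7]
  [16, 12, 13]
  [13, 8, 6]

Each entry (A^⊗3)_ij equals the minimum over all length-3 walks i = v_0 → v_1 → … → v_3 = j of Σ_t A[v_t][v_{t+1}]. For example, for (i, j) = (0, 2) we minimise over 9 possible intermediate vertex sequences; the minimum is 7, attained along the walk 0 → 2 → 2 → 2.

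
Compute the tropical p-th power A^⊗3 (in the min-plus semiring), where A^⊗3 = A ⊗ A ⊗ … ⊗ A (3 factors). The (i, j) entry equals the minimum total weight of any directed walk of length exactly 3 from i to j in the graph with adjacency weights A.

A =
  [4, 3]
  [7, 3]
A^⊗3 =
  [12, 9]
  [13, 9]

Each entry (A^⊗3)_ij equals the minimum over all length-3 walks i = v_0 → v_1 → … → v_3 = j of Σ_t A[v_t][v_{t+1}]. For example, for (i, j) = (0, 1) we minimise over 4 possible intermediate vertex sequences; the minimum is 9, attained along the walk 0 → 1 → 1 → 1.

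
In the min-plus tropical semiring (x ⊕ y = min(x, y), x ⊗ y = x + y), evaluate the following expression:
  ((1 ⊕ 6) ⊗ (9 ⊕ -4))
((1 ⊕ 6) ⊗ (9 ⊕ -4)) = -3

Expand innermost to outermost. Recall ⊕ takes the minimum of its arguments and ⊗ takes their sum. Working out the expression ((1 ⊕ 6) ⊗ (9 ⊕ -4)) gives -3.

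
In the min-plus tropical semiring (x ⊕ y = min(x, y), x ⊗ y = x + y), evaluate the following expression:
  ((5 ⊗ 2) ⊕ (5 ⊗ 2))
((5 ⊗ 2) ⊕ (5 ⊗ 2)) = 7

Expand innermost to outermost. Recall ⊕ takes the minimum of its arguments and ⊗ takes their sum. Working out the expression ((5 ⊗ 2) ⊕ (5 ⊗ 2)) gives 7.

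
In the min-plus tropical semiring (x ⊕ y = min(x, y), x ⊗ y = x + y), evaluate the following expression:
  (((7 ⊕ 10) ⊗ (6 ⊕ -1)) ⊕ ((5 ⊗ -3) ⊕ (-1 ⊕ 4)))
(((7 ⊕ 10) ⊗ (6 ⊕ -1)) ⊕ ((5 ⊗ -3) ⊕ (-1 ⊕ 4))) = -1

Expand innermost to outermost. Recall ⊕ takes the minimum of its arguments and ⊗ takes their sum. Working out the expression (((7 ⊕ 10) ⊗ (6 ⊕ -1)) ⊕ ((5 ⊗ -3) ⊕ (-1 ⊕ 4))) gives -1.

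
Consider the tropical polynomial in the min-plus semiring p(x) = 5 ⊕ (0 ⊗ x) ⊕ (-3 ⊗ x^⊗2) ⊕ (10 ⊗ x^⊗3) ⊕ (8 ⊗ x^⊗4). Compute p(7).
p(7) = 5

A tropical monomial a ⊗ x^⊗i evaluates to a + i · x. Evaluating each term at x = 7:
  Term 0 contributes 5 + 0 · 7 = 5
  Term 1 contributes 0 + 1 · 7 = 7
  Term 2 contributes -3 + 2 · 7 = 11
  Term 3 contributes 10 + 3 · 7 = 31
  Term 4 contributes 8 + 4 · 7 = 36
p(7) = ⊕ of these = min[5, 7, 11, 31, 36] = 5.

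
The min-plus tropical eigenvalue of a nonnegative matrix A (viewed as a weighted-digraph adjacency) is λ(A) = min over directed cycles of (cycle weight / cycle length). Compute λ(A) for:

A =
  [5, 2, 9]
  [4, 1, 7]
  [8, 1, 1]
λ(A) = 1

Enumerate directed cycles and compute their means (weight / length). Sample:
  cycle 0 → 0: weight = 5, length = 1, mean = 5/1 ≈ 5.000
  cycle 1 → 1: weight = 1, length = 1, mean = 1/1 ≈ 1.000
  cycle 2 → 2: weight = 1, length = 1, mean = 1/1 ≈ 1.000
  cycle 0 → 1 → 0: weight = 6, length = 2, mean = 6/2 ≈ 3.000
  cycle 0 → 2 → 0: weight = 17, length = 2, mean = 17/2 ≈ 8.500
  cycle 1 → 0 → 1: weight = 6, length = 2, mean = 6/2 ≈ 3.000
Minimum mean = 1.000, attained e.g. along the cycle 1 → 1 with weight 1 and length 1. So λ(A) = 1/1 = 1.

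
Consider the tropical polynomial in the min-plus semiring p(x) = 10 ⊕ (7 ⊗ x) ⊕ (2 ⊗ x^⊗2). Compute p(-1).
p(-1) = 0

A tropical monomial a ⊗ x^⊗i evaluates to a + i · x. Evaluating each term at x = -1:
  Term 0 contributes 10 + 0 · -1 = 10
  Term 1 contributes 7 + 1 · -1 = 6
  Term 2 contributes 2 + 2 · -1 = 0
p(-1) = ⊕ of these = min[10, 6, 0] = 0.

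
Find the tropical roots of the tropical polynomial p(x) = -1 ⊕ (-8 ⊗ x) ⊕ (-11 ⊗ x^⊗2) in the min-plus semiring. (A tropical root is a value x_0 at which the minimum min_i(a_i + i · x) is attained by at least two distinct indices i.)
Roots: {3, 7}

Each tropical root is a break point of the lower envelope of the lines y = a_i + i · x (there are 3 lines, with slopes 0, 1, ..., 2). Only the lines that attain the minimum somewhere contribute to roots; other lines are dominated. Here the surviving (envelope) indices are i = 2, i = 1, i = 0.
Intersections between consecutive envelope lines give the roots: for adjacent envelope indices i < j the intersection is x = (a_i − a_j) / (j − i). Reading off the sorted break points: {3, 7}.
Verification: at each break x_0, at least two indices attain the minimum of min_i(a_i + i · x_0).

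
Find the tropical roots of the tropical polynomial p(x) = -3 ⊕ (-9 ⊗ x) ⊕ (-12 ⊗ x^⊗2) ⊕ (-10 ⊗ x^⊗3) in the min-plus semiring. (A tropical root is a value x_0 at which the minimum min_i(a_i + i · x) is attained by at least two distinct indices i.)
Roots: {-2, 3, 6}

Each tropical root is a break point of the lower envelope of the lines y = a_i + i · x (there are 4 lines, with slopes 0, 1, ..., 3). Only the lines that attain the minimum somewhere contribute to roots; other lines are dominated. Here the surviving (envelope) indices are i = 3, i = 2, i = 1, i = 0.
Intersections between consecutive envelope lines give the roots: for adjacent envelope indices i < j the intersection is x = (a_i − a_j) / (j − i). Reading off the sorted break points: {-2, 3, 6}.
Verification: at each break x_0, at least two indices attain the minimum of min_i(a_i + i · x_0).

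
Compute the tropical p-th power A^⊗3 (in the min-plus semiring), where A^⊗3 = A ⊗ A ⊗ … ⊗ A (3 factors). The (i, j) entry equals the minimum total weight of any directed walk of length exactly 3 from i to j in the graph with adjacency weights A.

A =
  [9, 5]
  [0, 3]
A^⊗3 =
  [8, 10]
  [5, 8]

Each entry (A^⊗3)_ij equals the minimum over all length-3 walks i = v_0 → v_1 → … → v_3 = j of Σ_t A[v_t][v_{t+1}]. For example, for (i, j) = (0, 1) we minimise over 4 possible intermediate vertex sequences; the minimum is 10, attained along the walk 0 → 1 → 0 → 1.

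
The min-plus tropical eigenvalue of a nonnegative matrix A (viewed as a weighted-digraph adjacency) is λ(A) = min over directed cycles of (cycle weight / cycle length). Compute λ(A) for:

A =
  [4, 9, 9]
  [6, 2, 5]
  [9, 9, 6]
λ(A) = 2

Enumerate directed cycles and compute their means (weight / length). Sample:
  cycle 0 → 0: weight = 4, length = 1, mean = 4/1 ≈ 4.000
  cycle 1 → 1: weight = 2, length = 1, mean = 2/1 ≈ 2.000
  cycle 2 → 2: weight = 6, length = 1, mean = 6/1 ≈ 6.000
  cycle 0 → 1 → 0: weight = 15, length = 2, mean = 15/2 ≈ 7.500
  cycle 0 → 2 → 0: weight = 18, length = 2, mean = 18/2 ≈ 9.000
  cycle 1 → 0 → 1: weight = 15, length = 2, mean = 15/2 ≈ 7.500
Minimum mean = 2.000, attained e.g. along the cycle 1 → 1 with weight 2 and length 1. So λ(A) = 2/1 = 2.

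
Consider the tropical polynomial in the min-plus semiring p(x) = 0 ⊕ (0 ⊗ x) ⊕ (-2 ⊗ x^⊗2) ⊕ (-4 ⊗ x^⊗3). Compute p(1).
p(1) = -1

A tropical monomial a ⊗ x^⊗i evaluates to a + i · x. Evaluating each term at x = 1:
  Term 0 contributes 0 + 0 · 1 = 0
  Term 1 contributes 0 + 1 · 1 = 1
  Term 2 contributes -2 + 2 · 1 = 0
  Term 3 contributes -4 + 3 · 1 = -1
p(1) = ⊕ of these = min[0, 1, 0, -1] = -1.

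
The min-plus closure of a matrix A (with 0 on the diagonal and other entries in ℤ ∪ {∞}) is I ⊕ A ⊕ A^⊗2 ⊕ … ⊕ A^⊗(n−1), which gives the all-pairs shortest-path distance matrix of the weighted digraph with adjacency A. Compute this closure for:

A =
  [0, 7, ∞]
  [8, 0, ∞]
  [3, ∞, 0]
Closure =
  [0, 7, ∞]
  [8, 0, ∞]
  [3, 10, 0]

This is the Floyd-Warshall all-pairs shortest-path computation. For each intermediate vertex k = 0, 1, …, 2, update dist[i][j] ← min(dist[i][j], dist[i][k] + dist[k][j]). The final matrix gives, for each (i, j), the minimum total weight of any directed path from i to j (possibly empty when i = j).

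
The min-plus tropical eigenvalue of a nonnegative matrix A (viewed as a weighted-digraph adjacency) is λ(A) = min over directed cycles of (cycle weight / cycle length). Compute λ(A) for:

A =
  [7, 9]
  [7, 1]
λ(A) = 1

Enumerate directed cycles and compute their means (weight / length). Sample:
  cycle 0 → 0: weight = 7, length = 1, mean = 7/1 ≈ 7.000
  cycle 1 → 1: weight = 1, length = 1, mean = 1/1 ≈ 1.000
  cycle 0 → 1 → 0: weight = 16, length = 2, mean = 16/2 ≈ 8.000
  cycle 1 → 0 → 1: weight = 16, length = 2, mean = 16/2 ≈ 8.000
Minimum mean = 1.000, attained e.g. along the cycle 1 → 1 with weight 1 and length 1. So λ(A) = 1/1 = 1.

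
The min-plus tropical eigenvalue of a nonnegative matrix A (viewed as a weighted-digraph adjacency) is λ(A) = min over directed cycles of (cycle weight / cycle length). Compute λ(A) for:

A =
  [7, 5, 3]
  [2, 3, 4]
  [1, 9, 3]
λ(A) = 2

Enumerate directed cycles and compute their means (weight / length). Sample:
  cycle 0 → 0: weight = 7, length = 1, mean = 7/1 ≈ 7.000
  cycle 1 → 1: weight = 3, length = 1, mean = 3/1 ≈ 3.000
  cycle 2 → 2: weight = 3, length = 1, mean = 3/1 ≈ 3.000
  cycle 0 → 1 → 0: weight = 7, length = 2, mean = 7/2 ≈ 3.500
  cycle 0 → 2 → 0: weight = 4, length = 2, mean = 4/2 ≈ 2.000
  cycle 1 → 0 → 1: weight = 7, length = 2, mean = 7/2 ≈ 3.500
Minimum mean = 2.000, attained e.g. along the cycle 0 → 2 → 0 with weight 4 and length 2. So λ(A) = 4/2 = 2.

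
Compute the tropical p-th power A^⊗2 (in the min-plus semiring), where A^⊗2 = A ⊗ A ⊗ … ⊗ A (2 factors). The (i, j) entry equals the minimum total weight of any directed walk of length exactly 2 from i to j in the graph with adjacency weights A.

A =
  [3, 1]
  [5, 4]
A^⊗2 =
  [6, 4]
  [8, 6]

Each entry (A^⊗2)_ij equals the minimum over all length-2 walks i = v_0 → v_1 → … → v_2 = j of Σ_t A[v_t][v_{t+1}]. For example, for (i, j) = (0, 1) we minimise over 2 possible intermediate vertex sequences; the minimum is 4, attained along the walk 0 → 0 → 1.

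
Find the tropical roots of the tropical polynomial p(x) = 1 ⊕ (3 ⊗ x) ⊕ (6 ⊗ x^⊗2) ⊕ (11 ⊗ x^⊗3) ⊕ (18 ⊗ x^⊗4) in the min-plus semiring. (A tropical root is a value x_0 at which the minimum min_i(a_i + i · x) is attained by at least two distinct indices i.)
Roots: {-7, -5, -3, -2}

Each tropical root is a break point of the lower envelope of the lines y = a_i + i · x (there are 5 lines, with slopes 0, 1, ..., 4). Only the lines that attain the minimum somewhere contribute to roots; other lines are dominated. Here the surviving (envelope) indices are i = 4, i = 3, i = 2, i = 1, i = 0.
Intersections between consecutive envelope lines give the roots: for adjacent envelope indices i < j the intersection is x = (a_i − a_j) / (j − i). Reading off the sorted break points: {-7, -5, -3, -2}.
Verification: at each break x_0, at least two indices attain the minimum of min_i(a_i + i · x_0).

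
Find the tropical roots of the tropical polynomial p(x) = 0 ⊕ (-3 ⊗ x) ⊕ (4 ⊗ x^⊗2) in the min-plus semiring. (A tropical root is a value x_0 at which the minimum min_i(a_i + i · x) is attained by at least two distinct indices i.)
Roots: {-7, 3}

Each tropical root is a break point of the lower envelope of the lines y = a_i + i · x (there are 3 lines, with slopes 0, 1, ..., 2). Only the lines that attain the minimum somewhere contribute to roots; other lines are dominated. Here the surviving (envelope) indices are i = 2, i = 1, i = 0.
Intersections between consecutive envelope lines give the roots: for adjacent envelope indices i < j the intersection is x = (a_i − a_j) / (j − i). Reading off the sorted break points: {-7, 3}.
Verification: at each break x_0, at least two indices attain the minimum of min_i(a_i + i · x_0).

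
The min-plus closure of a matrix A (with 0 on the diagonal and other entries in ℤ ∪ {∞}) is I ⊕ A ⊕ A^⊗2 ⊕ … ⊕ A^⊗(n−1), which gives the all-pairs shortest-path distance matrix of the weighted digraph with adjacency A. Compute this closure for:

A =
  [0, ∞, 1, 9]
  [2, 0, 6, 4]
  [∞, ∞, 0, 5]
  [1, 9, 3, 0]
Closure =
  [0, 15, 1, 6]
  [2, 0, 3, 4]
  [6, 14, 0, 5]
  [1, 9, 2, 0]

This is the Floyd-Warshall all-pairs shortest-path computation. For each intermediate vertex k = 0, 1, …, 3, update dist[i][j] ← min(dist[i][j], dist[i][k] + dist[k][j]). The final matrix gives, for each (i, j), the minimum total weight of any directed path from i to j (possibly empty when i = j).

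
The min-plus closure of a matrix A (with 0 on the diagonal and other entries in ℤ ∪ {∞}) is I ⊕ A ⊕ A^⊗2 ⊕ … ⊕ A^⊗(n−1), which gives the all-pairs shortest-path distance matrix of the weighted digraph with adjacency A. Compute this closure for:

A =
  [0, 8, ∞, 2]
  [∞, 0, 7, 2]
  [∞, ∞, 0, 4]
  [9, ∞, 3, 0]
Closure =
  [0, 8, 5, 2]
  [11, 0, 5, 2]
  [13, 21, 0, 4]
  [9, 17, 3, 0]

This is the Floyd-Warshall all-pairs shortest-path computation. For each intermediate vertex k = 0, 1, …, 3, update dist[i][j] ← min(dist[i][j], dist[i][k] + dist[k][j]). The final matrix gives, for each (i, j), the minimum total weight of any directed path from i to j (possibly empty when i = j).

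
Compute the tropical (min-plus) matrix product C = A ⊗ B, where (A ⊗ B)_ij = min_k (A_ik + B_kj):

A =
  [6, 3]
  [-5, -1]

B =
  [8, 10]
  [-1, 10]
A ⊗ B =
  [2, 13]
  [-2, 5]

Apply the min-plus product entry-by-entry:
  C[0][0] = min over k of (A[0][0] + B[0][0] = 6 + 8 = 14, A[0][1] + B[1][0] = 3 + -1 = 2) = 2 (attained at k = 1)
  C[0][1] = min over k of (A[0][0] + B[0][1] = 6 + 10 = 16, A[0][1] + B[1][1] = 3 + 10 = 13) = 13 (attained at k = 1)
  C[1][0] = min over k of (A[1][0] + B[0][0] = -5 + 8 = 3, A[1][1] + B[1][0] = -1 + -1 = -2) = -2 (attained at k = 1)
  C[1][1] = min over k of (A[1][0] + B[0][1] = -5 + 10 = 5, A[1][1] + B[1][1] = -1 + 10 = 9) = 5 (attained at k = 0)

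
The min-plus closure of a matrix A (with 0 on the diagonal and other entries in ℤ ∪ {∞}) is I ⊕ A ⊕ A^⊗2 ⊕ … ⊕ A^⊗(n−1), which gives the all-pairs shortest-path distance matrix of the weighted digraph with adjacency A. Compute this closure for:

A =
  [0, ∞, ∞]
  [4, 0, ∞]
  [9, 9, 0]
Closure =
  [0, ∞, ∞]
  [4, 0, ∞]
  [9, 9, 0]

This is the Floyd-Warshall all-pairs shortest-path computation. For each intermediate vertex k = 0, 1, …, 2, update dist[i][j] ← min(dist[i][j], dist[i][k] + dist[k][j]). The final matrix gives, for each (i, j), the minimum total weight of any directed path from i to j (possibly empty when i = j).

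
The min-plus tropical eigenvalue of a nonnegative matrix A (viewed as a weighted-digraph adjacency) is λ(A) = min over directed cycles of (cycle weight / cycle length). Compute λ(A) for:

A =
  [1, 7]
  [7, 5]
λ(A) = 1

Enumerate directed cycles and compute their means (weight / length). Sample:
  cycle 0 → 0: weight = 1, length = 1, mean = 1/1 ≈ 1.000
  cycle 1 → 1: weight = 5, length = 1, mean = 5/1 ≈ 5.000
  cycle 0 → 1 → 0: weight = 14, length = 2, mean = 14/2 ≈ 7.000
  cycle 1 → 0 → 1: weight = 14, length = 2, mean = 14/2 ≈ 7.000
Minimum mean = 1.000, attained e.g. along the cycle 0 → 0 with weight 1 and length 1. So λ(A) = 1/1 = 1.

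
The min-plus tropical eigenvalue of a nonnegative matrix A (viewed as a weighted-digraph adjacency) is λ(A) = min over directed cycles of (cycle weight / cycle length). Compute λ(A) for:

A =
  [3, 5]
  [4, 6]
λ(A) = 3

Enumerate directed cycles and compute their means (weight / length). Sample:
  cycle 0 → 0: weight = 3, length = 1, mean = 3/1 ≈ 3.000
  cycle 1 → 1: weight = 6, length = 1, mean = 6/1 ≈ 6.000
  cycle 0 → 1 → 0: weight = 9, length = 2, mean = 9/2 ≈ 4.500
  cycle 1 → 0 → 1: weight = 9, length = 2, mean = 9/2 ≈ 4.500
Minimum mean = 3.000, attained e.g. along the cycle 0 → 0 with weight 3 and length 1. So λ(A) = 3/1 = 3.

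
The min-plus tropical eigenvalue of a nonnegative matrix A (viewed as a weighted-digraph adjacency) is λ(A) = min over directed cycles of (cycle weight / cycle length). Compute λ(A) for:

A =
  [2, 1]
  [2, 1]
λ(A) = 1

Enumerate directed cycles and compute their means (weight / length). Sample:
  cycle 0 → 0: weight = 2, length = 1, mean = 2/1 ≈ 2.000
  cycle 1 → 1: weight = 1, length = 1, mean = 1/1 ≈ 1.000
  cycle 0 → 1 → 0: weight = 3, length = 2, mean = 3/2 ≈ 1.500
  cycle 1 → 0 → 1: weight = 3, length = 2, mean = 3/2 ≈ 1.500
Minimum mean = 1.000, attained e.g. along the cycle 1 → 1 with weight 1 and length 1. So λ(A) = 1/1 = 1.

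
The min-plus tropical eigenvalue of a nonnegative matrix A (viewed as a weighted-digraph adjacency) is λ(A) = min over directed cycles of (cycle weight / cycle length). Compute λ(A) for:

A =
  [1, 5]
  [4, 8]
λ(A) = 1

Enumerate directed cycles and compute their means (weight / length). Sample:
  cycle 0 → 0: weight = 1, length = 1, mean = 1/1 ≈ 1.000
  cycle 1 → 1: weight = 8, length = 1, mean = 8/1 ≈ 8.000
  cycle 0 → 1 → 0: weight = 9, length = 2, mean = 9/2 ≈ 4.500
  cycle 1 → 0 → 1: weight = 9, length = 2, mean = 9/2 ≈ 4.500
Minimum mean = 1.000, attained e.g. along the cycle 0 → 0 with weight 1 and length 1. So λ(A) = 1/1 = 1.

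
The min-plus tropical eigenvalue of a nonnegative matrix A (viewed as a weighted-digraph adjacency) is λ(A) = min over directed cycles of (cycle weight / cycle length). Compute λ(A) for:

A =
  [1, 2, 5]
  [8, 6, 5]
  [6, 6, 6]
λ(A) = 1

Enumerate directed cycles and compute their means (weight / length). Sample:
  cycle 0 → 0: weight = 1, length = 1, mean = 1/1 ≈ 1.000
  cycle 1 → 1: weight = 6, length = 1, mean = 6/1 ≈ 6.000
  cycle 2 → 2: weight = 6, length = 1, mean = 6/1 ≈ 6.000
  cycle 0 → 1 → 0: weight = 10, length = 2, mean = 10/2 ≈ 5.000
  cycle 0 → 2 → 0: weight = 11, length = 2, mean = 11/2 ≈ 5.500
  cycle 1 → 0 → 1: weight = 10, length = 2, mean = 10/2 ≈ 5.000
Minimum mean = 1.000, attained e.g. along the cycle 0 → 0 with weight 1 and length 1. So λ(A) = 1/1 = 1.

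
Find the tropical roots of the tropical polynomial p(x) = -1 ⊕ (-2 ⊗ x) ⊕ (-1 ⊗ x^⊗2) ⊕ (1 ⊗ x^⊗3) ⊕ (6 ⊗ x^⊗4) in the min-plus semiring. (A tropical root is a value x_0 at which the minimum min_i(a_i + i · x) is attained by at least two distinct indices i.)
Roots: {-5, -2, -1, 1}

Each tropical root is a break point of the lower envelope of the lines y = a_i + i · x (there are 5 lines, with slopes 0, 1, ..., 4). Only the lines that attain the minimum somewhere contribute to roots; other lines are dominated. Here the surviving (envelope) indices are i = 4, i = 3, i = 2, i = 1, i = 0.
Intersections between consecutive envelope lines give the roots: for adjacent envelope indices i < j the intersection is x = (a_i − a_j) / (j − i). Reading off the sorted break points: {-5, -2, -1, 1}.
Verification: at each break x_0, at least two indices attain the minimum of min_i(a_i + i · x_0).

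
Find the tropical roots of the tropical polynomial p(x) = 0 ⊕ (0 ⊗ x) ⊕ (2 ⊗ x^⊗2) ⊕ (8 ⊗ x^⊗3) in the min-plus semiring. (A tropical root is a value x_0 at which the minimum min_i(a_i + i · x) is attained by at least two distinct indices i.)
Roots: {-6, -2, 0}

Each tropical root is a break point of the lower envelope of the lines y = a_i + i · x (there are 4 lines, with slopes 0, 1, ..., 3). Only the lines that attain the minimum somewhere contribute to roots; other lines are dominated. Here the surviving (envelope) indices are i = 3, i = 2, i = 1, i = 0.
Intersections between consecutive envelope lines give the roots: for adjacent envelope indices i < j the intersection is x = (a_i − a_j) / (j − i). Reading off the sorted break points: {-6, -2, 0}.
Verification: at each break x_0, at least two indices attain the minimum of min_i(a_i + i · x_0).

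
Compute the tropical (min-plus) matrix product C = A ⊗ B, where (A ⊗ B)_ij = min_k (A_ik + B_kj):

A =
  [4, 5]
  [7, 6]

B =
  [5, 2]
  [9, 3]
A ⊗ B =
  [9, 6]
  [12, 9]

Apply the min-plus product entry-by-entry:
  C[0][0] = min over k of (A[0][0] + B[0][0] = 4 + 5 = 9, A[0][1] + B[1][0] = 5 + 9 = 14) = 9 (attained at k = 0)
  C[0][1] = min over k of (A[0][0] + B[0][1] = 4 + 2 = 6, A[0][1] + B[1][1] = 5 + 3 = 8) = 6 (attained at k = 0)
  C[1][0] = min over k of (A[1][0] + B[0][0] = 7 + 5 = 12, A[1][1] + B[1][0] = 6 + 9 = 15) = 12 (attained at k = 0)
  C[1][1] = min over k of (A[1][0] + B[0][1] = 7 + 2 = 9, A[1][1] + B[1][1] = 6 + 3 = 9) = 9 (attained at k = 0)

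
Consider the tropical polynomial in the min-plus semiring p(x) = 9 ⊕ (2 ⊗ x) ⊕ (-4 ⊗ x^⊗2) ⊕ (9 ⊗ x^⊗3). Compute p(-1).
p(-1) = -6

A tropical monomial a ⊗ x^⊗i evaluates to a + i · x. Evaluating each term at x = -1:
  Term 0 contributes 9 + 0 · -1 = 9
  Term 1 contributes 2 + 1 · -1 = 1
  Term 2 contributes -4 + 2 · -1 = -6
  Term 3 contributes 9 + 3 · -1 = 6
p(-1) = ⊕ of these = min[9, 1, -6, 6] = -6.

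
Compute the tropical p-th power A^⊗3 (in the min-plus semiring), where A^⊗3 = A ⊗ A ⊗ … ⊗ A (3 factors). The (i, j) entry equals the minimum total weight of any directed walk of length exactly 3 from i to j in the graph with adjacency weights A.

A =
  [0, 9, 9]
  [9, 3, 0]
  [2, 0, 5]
A^⊗3 =
  [0, 9, 9]
  [2, 3, 0]
  [2, 0, 3]

Each entry (A^⊗3)_ij equals the minimum over all length-3 walks i = v_0 → v_1 → … → v_3 = j of Σ_t A[v_t][v_{t+1}]. For example, for (i, j) = (0, 2) we minimise over 9 possible intermediate vertex sequences; the minimum is 9, attained along the walk 0 → 0 → 0 → 2.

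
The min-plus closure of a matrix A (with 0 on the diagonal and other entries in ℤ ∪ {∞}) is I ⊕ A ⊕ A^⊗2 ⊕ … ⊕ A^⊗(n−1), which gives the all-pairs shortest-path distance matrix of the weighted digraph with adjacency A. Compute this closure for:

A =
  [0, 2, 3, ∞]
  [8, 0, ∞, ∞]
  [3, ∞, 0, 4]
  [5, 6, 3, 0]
Closure =
  [0, 2, 3, 7]
  [8, 0, 11, 15]
  [3, 5, 0, 4]
  [5, 6, 3, 0]

This is the Floyd-Warshall all-pairs shortest-path computation. For each intermediate vertex k = 0, 1, …, 3, update dist[i][j] ← min(dist[i][j], dist[i][k] + dist[k][j]). The final matrix gives, for each (i, j), the minimum total weight of any directed path from i to j (possibly empty when i = j).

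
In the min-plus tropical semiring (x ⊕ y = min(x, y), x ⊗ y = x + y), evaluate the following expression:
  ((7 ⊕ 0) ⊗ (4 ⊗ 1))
((7 ⊕ 0) ⊗ (4 ⊗ 1)) = 5

Expand innermost to outermost. Recall ⊕ takes the minimum of its arguments and ⊗ takes their sum. Working out the expression ((7 ⊕ 0) ⊗ (4 ⊗ 1)) gives 5.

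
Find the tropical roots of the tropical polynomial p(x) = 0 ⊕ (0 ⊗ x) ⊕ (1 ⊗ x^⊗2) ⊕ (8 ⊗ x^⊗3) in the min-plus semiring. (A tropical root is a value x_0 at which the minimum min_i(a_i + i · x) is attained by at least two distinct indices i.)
Roots: {-7, -1, 0}

Each tropical root is a break point of the lower envelope of the lines y = a_i + i · x (there are 4 lines, with slopes 0, 1, ..., 3). Only the lines that attain the minimum somewhere contribute to roots; other lines are dominated. Here the surviving (envelope) indices are i = 3, i = 2, i = 1, i = 0.
Intersections between consecutive envelope lines give the roots: for adjacent envelope indices i < j the intersection is x = (a_i − a_j) / (j − i). Reading off the sorted break points: {-7, -1, 0}.
Verification: at each break x_0, at least two indices attain the minimum of min_i(a_i + i · x_0).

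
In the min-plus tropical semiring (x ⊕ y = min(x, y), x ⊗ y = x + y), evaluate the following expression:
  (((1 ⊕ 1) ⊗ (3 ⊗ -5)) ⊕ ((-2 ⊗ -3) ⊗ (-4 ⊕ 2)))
(((1 ⊕ 1) ⊗ (3 ⊗ -5)) ⊕ ((-2 ⊗ -3) ⊗ (-4 ⊕ 2))) = -9

Expand innermost to outermost. Recall ⊕ takes the minimum of its arguments and ⊗ takes their sum. Working out the expression (((1 ⊕ 1) ⊗ (3 ⊗ -5)) ⊕ ((-2 ⊗ -3) ⊗ (-4 ⊕ 2))) gives -9.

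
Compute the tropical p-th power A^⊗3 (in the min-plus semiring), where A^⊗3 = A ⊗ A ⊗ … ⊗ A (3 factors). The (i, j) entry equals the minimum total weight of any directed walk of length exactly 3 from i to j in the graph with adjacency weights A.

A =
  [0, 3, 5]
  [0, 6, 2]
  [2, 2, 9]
A^⊗3 =
  [0, 3, 5]
  [0, 3, 5]
  [2, 5, 7]

Each entry (A^⊗3)_ij equals the minimum over all length-3 walks i = v_0 → v_1 → … → v_3 = j of Σ_t A[v_t][v_{t+1}]. For example, for (i, j) = (0, 2) we minimise over 9 possible intermediate vertex sequences; the minimum is 5, attained along the walk 0 → 0 → 0 → 2.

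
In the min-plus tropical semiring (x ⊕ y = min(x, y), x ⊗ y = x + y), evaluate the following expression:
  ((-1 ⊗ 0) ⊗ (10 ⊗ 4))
((-1 ⊗ 0) ⊗ (10 ⊗ 4)) = 13

Expand innermost to outermost. Recall ⊕ takes the minimum of its arguments and ⊗ takes their sum. Working out the expression ((-1 ⊗ 0) ⊗ (10 ⊗ 4)) gives 13.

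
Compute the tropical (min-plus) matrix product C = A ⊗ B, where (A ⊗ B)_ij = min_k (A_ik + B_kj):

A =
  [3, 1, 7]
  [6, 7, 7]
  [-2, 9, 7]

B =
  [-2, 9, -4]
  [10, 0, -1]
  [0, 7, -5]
A ⊗ B =
  [1, 1, -1]
  [4, 7, 2]
  [-4, 7, -6]

Apply the min-plus product entry-by-entry:
  C[0][0] = min over k of (A[0][0] + B[0][0] = 3 + -2 = 1, A[0][1] + B[1][0] = 1 + 10 = 11, A[0][2] + B[2][0] = 7 + 0 = 7) = 1 (attained at k = 0)
  C[0][1] = min over k of (A[0][0] + B[0][1] = 3 + 9 = 12, A[0][1] + B[1][1] = 1 + 0 = 1, A[0][2] + B[2][1] = 7 + 7 = 14) = 1 (attained at k = 1)
  C[0][2] = min over k of (A[0][0] + B[0][2] = 3 + -4 = -1, A[0][1] + B[1][2] = 1 + -1 = 0, A[0][2] + B[2][2] = 7 + -5 = 2) = -1 (attained at k = 0)
  C[1][0] = min over k of (A[1][0] + B[0][0] = 6 + -2 = 4, A[1][1] + B[1][0] = 7 + 10 = 17, A[1][2] + B[2][0] = 7 + 0 = 7) = 4 (attained at k = 0)
  C[1][1] = min over k of (A[1][0] + B[0][1] = 6 + 9 = 15, A[1][1] + B[1][1] = 7 + 0 = 7, A[1][2] + B[2][1] = 7 + 7 = 14) = 7 (attained at k = 1)
  C[1][2] = min over k of (A[1][0] + B[0][2] = 6 + -4 = 2, A[1][1] + B[1][2] = 7 + -1 = 6, A[1][2] + B[2][2] = 7 + -5 = 2) = 2 (attained at k = 0)
  C[2][0] = min over k of (A[2][0] + B[0][0] = -2 + -2 = -4, A[2][1] + B[1][0] = 9 + 10 = 19, A[2][2] + B[2][0] = 7 + 0 = 7) = -4 (attained at k = 0)
  C[2][1] = min over k of (A[2][0] + B[0][1] = -2 + 9 = 7, A[2][1] + B[1][1] = 9 + 0 = 9, A[2][2] + B[2][1] = 7 + 7 = 14) = 7 (attained at k = 0)
  C[2][2] = min over k of (A[2][0] + B[0][2] = -2 + -4 = -6, A[2][1] + B[1][2] = 9 + -1 = 8, A[2][2] + B[2][2] = 7 + -5 = 2) = -6 (attained at k = 0)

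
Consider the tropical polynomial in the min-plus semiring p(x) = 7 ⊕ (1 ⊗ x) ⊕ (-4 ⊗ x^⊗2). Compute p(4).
p(4) = 4

A tropical monomial a ⊗ x^⊗i evaluates to a + i · x. Evaluating each term at x = 4:
  Term 0 contributes 7 + 0 · 4 = 7
  Term 1 contributes 1 + 1 · 4 = 5
  Term 2 contributes -4 + 2 · 4 = 4
p(4) = ⊕ of these = min[7, 5, 4] = 4.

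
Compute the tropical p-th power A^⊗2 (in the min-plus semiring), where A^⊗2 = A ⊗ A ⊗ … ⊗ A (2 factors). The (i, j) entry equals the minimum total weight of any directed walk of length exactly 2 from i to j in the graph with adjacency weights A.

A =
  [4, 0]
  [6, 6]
A^⊗2 =
  [6, 4]
  [10, 6]

Each entry (A^⊗2)_ij equals the minimum over all length-2 walks i = v_0 → v_1 → … → v_2 = j of Σ_t A[v_t][v_{t+1}]. For example, for (i, j) = (0, 1) we minimise over 2 possible intermediate vertex sequences; the minimum is 4, attained along the walk 0 → 0 → 1.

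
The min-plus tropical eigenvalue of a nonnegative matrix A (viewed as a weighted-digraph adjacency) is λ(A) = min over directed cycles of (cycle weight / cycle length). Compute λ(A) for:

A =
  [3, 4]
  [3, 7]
λ(A) = 3

Enumerate directed cycles and compute their means (weight / length). Sample:
  cycle 0 → 0: weight = 3, length = 1, mean = 3/1 ≈ 3.000
  cycle 1 → 1: weight = 7, length = 1, mean = 7/1 ≈ 7.000
  cycle 0 → 1 → 0: weight = 7, length = 2, mean = 7/2 ≈ 3.500
  cycle 1 → 0 → 1: weight = 7, length = 2, mean = 7/2 ≈ 3.500
Minimum mean = 3.000, attained e.g. along the cycle 0 → 0 with weight 3 and length 1. So λ(A) = 3/1 = 3.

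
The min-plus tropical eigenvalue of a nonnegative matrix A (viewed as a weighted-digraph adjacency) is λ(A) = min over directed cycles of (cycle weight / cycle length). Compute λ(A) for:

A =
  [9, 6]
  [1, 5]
λ(A) = 7/2

Enumerate directed cycles and compute their means (weight / length). Sample:
  cycle 0 → 0: weight = 9, length = 1, mean = 9/1 ≈ 9.000
  cycle 1 → 1: weight = 5, length = 1, mean = 5/1 ≈ 5.000
  cycle 0 → 1 → 0: weight = 7, length = 2, mean = 7/2 ≈ 3.500
  cycle 1 → 0 → 1: weight = 7, length = 2, mean = 7/2 ≈ 3.500
Minimum mean = 3.500, attained e.g. along the cycle 0 → 1 → 0 with weight 7 and length 2. So λ(A) = 7/2 = 7/2.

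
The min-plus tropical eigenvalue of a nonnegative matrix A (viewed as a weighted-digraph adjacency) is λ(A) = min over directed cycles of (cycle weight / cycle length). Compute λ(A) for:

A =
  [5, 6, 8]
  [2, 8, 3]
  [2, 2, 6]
λ(A) = 5/2

Enumerate directed cycles and compute their means (weight / length). Sample:
  cycle 0 → 0: weight = 5, length = 1, mean = 5/1 ≈ 5.000
  cycle 1 → 1: weight = 8, length = 1, mean = 8/1 ≈ 8.000
  cycle 2 → 2: weight = 6, length = 1, mean = 6/1 ≈ 6.000
  cycle 0 → 1 → 0: weight = 8, length = 2, mean = 8/2 ≈ 4.000
  cycle 0 → 2 → 0: weight = 10, length = 2, mean = 10/2 ≈ 5.000
  cycle 1 → 0 → 1: weight = 8, length = 2, mean = 8/2 ≈ 4.000
Minimum mean = 2.500, attained e.g. along the cycle 1 → 2 → 1 with weight 5 and length 2. So λ(A) = 5/2 = 5/2.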